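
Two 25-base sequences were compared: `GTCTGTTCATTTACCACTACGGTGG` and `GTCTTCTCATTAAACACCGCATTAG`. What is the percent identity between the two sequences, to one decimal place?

64.0%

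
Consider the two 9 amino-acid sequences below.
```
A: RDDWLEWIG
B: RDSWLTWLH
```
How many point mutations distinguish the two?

Mismatches (1-based): residue 3: D→S; residue 6: E→T; residue 8: I→L; residue 9: G→H.

4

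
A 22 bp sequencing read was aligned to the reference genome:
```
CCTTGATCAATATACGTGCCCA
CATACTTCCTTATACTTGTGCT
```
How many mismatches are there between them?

Comparing position by position, 10 sites differ: 2 (C/A), 4 (T/A), 5 (G/C), 6 (A/T), 9 (A/C), 10 (A/T), 16 (G/T), 19 (C/T), 20 (C/G), 22 (A/T).

10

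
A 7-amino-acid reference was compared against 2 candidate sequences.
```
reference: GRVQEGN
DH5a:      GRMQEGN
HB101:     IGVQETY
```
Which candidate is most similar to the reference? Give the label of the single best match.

DH5a

Hamming distances to reference — DH5a: 1; HB101: 4.
Smallest is DH5a with 1 mismatch.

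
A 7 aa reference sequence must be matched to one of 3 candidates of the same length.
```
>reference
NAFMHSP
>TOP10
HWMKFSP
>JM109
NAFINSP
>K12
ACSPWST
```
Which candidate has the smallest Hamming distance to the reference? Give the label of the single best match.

JM109

Hamming distances to reference — TOP10: 5; JM109: 2; K12: 6.
Smallest is JM109 with 2 mismatches.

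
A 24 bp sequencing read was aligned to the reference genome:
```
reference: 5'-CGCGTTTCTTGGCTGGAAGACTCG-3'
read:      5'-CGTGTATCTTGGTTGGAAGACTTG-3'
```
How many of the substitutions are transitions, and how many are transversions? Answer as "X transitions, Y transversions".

Transitions (purine↔purine or pyrimidine↔pyrimidine): 3 C→T, 13 C→T, 23 C→T.
Transversions (purine↔pyrimidine): 6 T→A.

3 transitions, 1 transversion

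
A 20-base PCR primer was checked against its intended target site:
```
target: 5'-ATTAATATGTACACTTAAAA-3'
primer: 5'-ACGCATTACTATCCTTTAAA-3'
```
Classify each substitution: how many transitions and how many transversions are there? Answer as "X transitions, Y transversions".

2 transitions, 7 transversions

Mismatches (1-based):
site 2: T→C (pyrimidine→pyrimidine, transition)
site 3: T→G (pyrimidine→purine, transversion)
site 4: A→C (purine→pyrimidine, transversion)
site 7: A→T (purine→pyrimidine, transversion)
site 8: T→A (pyrimidine→purine, transversion)
site 9: G→C (purine→pyrimidine, transversion)
site 12: C→T (pyrimidine→pyrimidine, transition)
site 13: A→C (purine→pyrimidine, transversion)
site 17: A→T (purine→pyrimidine, transversion)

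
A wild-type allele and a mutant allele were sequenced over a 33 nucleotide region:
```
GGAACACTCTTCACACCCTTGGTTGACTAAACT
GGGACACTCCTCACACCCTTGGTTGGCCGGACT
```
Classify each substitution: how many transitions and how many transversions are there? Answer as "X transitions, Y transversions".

Mismatches (1-based):
site 3: A→G (purine→purine, transition)
site 10: T→C (pyrimidine→pyrimidine, transition)
site 26: A→G (purine→purine, transition)
site 28: T→C (pyrimidine→pyrimidine, transition)
site 29: A→G (purine→purine, transition)
site 30: A→G (purine→purine, transition)

6 transitions, 0 transversions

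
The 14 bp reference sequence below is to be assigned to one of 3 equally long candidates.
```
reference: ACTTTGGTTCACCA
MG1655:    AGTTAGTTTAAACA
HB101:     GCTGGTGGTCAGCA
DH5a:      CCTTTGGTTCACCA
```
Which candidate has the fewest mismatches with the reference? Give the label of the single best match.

DH5a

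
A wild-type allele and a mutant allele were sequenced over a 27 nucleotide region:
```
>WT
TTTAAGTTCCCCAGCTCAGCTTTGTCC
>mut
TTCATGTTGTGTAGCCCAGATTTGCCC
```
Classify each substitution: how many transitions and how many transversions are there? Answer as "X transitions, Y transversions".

Transitions (purine↔purine or pyrimidine↔pyrimidine): 3 T→C, 10 C→T, 12 C→T, 16 T→C, 25 T→C.
Transversions (purine↔pyrimidine): 5 A→T, 9 C→G, 11 C→G, 20 C→A.

5 transitions, 4 transversions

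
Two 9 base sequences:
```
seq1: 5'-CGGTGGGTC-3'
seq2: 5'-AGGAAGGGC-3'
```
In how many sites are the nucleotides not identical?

4

Mismatches (1-based): site 1: C→A; site 4: T→A; site 5: G→A; site 8: T→G.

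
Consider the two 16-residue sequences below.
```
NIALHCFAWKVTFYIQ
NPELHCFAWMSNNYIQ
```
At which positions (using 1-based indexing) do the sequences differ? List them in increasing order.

Scanning 1-based: 2: I/P; 3: A/E; 10: K/M; 11: V/S; 12: T/N; 13: F/N.

2, 3, 10, 11, 12, 13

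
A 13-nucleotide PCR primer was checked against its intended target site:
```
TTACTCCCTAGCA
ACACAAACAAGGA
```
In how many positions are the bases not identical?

7

Comparing position by position, 7 positions differ: 1 (T/A), 2 (T/C), 5 (T/A), 6 (C/A), 7 (C/A), 9 (T/A), 12 (C/G).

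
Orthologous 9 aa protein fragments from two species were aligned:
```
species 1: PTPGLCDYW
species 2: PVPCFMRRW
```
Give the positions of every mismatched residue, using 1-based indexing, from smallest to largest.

2, 4, 5, 6, 7, 8

Differences at position 2 (T→V), position 4 (G→C), position 5 (L→F), position 6 (C→M), position 7 (D→R), position 8 (Y→R).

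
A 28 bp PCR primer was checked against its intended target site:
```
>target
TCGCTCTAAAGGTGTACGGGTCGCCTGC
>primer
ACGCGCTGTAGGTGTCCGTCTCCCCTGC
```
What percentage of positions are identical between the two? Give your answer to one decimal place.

Mismatches at positions 1, 5, 8, 9, 16, 19, 20, 23 (1-based): 8 of 28.
Identical positions: 20/28 = 71.43% → 71.4%.

71.4%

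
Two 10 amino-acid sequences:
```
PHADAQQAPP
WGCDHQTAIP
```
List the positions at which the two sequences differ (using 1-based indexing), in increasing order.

1, 2, 3, 5, 7, 9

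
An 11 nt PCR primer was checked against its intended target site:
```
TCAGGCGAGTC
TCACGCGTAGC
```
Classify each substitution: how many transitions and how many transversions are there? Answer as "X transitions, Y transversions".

Transitions (purine↔purine or pyrimidine↔pyrimidine): 9 G→A.
Transversions (purine↔pyrimidine): 4 G→C, 8 A→T, 10 T→G.

1 transition, 3 transversions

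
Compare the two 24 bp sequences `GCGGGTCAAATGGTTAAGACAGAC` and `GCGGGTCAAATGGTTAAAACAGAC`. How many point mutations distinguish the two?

Mismatches (1-based): base 18: G→A.

1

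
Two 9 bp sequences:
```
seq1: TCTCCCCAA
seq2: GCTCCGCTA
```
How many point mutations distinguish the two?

3

Comparing position by position, 3 sites differ: 1 (T/G), 6 (C/G), 8 (A/T).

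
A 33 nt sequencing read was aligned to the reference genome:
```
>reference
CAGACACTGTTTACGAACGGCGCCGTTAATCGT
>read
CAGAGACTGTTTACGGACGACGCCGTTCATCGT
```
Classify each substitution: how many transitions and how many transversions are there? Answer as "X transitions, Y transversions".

2 transitions, 2 transversions

Mismatches (1-based):
position 5: C→G (pyrimidine→purine, transversion)
position 16: A→G (purine→purine, transition)
position 20: G→A (purine→purine, transition)
position 28: A→C (purine→pyrimidine, transversion)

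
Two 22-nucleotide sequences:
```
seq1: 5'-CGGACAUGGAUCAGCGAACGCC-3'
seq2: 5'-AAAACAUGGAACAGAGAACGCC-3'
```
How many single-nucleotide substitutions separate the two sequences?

The sequences differ at positions 1, 2, 3, 11, 15 (1-based) — 5 in total.

5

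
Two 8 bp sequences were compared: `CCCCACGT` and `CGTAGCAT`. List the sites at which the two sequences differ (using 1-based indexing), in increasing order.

2, 3, 4, 5, 7

Differences at site 2 (C→G), site 3 (C→T), site 4 (C→A), site 5 (A→G), site 7 (G→A).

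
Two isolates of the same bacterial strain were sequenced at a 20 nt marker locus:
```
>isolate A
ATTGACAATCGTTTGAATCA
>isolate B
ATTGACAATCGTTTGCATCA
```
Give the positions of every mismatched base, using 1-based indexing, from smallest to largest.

Scanning 1-based: 16: A/C.

16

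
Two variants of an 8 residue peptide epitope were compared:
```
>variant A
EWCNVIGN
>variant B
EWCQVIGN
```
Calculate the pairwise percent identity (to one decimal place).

Mismatch at position 4 (1-based): 1 of 8.
Identical positions: 7/8 = 87.5% → 87.5%.

87.5%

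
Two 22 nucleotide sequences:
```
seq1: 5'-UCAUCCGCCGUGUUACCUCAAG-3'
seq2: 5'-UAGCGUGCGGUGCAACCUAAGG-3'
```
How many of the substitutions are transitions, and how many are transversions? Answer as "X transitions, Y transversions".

5 transitions, 5 transversions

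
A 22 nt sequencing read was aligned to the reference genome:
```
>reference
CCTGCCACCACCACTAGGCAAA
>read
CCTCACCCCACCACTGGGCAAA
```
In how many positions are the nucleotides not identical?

Comparing position by position, 4 positions differ: 4 (G/C), 5 (C/A), 7 (A/C), 16 (A/G).

4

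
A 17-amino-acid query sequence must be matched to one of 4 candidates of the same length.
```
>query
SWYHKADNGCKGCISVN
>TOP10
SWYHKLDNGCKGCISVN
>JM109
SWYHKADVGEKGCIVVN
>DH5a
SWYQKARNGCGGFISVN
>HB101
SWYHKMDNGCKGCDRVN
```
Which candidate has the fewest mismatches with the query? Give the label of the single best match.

TOP10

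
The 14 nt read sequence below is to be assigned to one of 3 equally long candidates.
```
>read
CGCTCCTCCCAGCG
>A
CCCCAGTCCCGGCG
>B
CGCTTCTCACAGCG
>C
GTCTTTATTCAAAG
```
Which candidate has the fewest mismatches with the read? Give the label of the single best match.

B

A differs at 5 sites; B differs at 2 sites; C differs at 9 sites. The closest is B.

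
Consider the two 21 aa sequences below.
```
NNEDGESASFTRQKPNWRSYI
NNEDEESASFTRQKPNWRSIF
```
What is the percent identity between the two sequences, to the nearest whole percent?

86%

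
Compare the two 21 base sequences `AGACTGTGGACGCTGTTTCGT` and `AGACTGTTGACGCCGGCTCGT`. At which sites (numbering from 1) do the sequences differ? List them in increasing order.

8, 14, 16, 17

Differences at site 8 (G→T), site 14 (T→C), site 16 (T→G), site 17 (T→C).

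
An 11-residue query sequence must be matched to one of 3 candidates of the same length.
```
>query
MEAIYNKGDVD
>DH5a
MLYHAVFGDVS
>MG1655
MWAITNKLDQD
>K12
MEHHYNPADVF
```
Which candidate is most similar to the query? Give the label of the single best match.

DH5a differs at 7 residues; MG1655 differs at 4 residues; K12 differs at 5 residues. The closest is MG1655.

MG1655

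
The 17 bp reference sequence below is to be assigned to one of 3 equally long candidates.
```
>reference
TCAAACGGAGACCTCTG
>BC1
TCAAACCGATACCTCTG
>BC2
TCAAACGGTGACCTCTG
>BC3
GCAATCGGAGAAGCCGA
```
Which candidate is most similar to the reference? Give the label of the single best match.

BC2

Hamming distances to reference — BC1: 2; BC2: 1; BC3: 7.
Smallest is BC2 with 1 mismatch.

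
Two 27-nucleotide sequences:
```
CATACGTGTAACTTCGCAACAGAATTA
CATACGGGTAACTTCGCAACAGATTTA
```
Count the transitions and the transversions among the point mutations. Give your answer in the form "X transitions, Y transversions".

Transitions (purine↔purine or pyrimidine↔pyrimidine): none.
Transversions (purine↔pyrimidine): 7 T→G, 24 A→T.

0 transitions, 2 transversions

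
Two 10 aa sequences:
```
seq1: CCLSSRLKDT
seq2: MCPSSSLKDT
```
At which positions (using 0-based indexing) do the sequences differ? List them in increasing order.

Differences at position 0 (C→M), position 2 (L→P), position 5 (R→S).

0, 2, 5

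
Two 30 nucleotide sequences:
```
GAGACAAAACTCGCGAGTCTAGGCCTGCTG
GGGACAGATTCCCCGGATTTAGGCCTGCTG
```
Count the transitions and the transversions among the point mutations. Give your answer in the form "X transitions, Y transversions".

Mismatches (1-based):
site 2: A→G (purine→purine, transition)
site 7: A→G (purine→purine, transition)
site 9: A→T (purine→pyrimidine, transversion)
site 10: C→T (pyrimidine→pyrimidine, transition)
site 11: T→C (pyrimidine→pyrimidine, transition)
site 13: G→C (purine→pyrimidine, transversion)
site 16: A→G (purine→purine, transition)
site 17: G→A (purine→purine, transition)
site 19: C→T (pyrimidine→pyrimidine, transition)

7 transitions, 2 transversions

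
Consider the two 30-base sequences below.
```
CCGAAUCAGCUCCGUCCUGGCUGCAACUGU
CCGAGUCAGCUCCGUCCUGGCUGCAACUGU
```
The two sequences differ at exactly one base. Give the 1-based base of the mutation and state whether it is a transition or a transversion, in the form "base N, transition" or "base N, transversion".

Base 5 changes A→G. A is a purine and G is a purine, so this is a transition.

base 5, transition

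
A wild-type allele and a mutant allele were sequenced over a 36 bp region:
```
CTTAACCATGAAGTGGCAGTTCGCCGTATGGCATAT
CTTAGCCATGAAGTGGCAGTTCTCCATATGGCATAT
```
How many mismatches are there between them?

3

The sequences differ at sites 5, 23, 26 (1-based) — 3 in total.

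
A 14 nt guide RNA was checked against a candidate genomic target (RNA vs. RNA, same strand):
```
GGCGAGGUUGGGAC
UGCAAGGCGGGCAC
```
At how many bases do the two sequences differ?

5

Comparing position by position, 5 bases differ: 1 (G/U), 4 (G/A), 8 (U/C), 9 (U/G), 12 (G/C).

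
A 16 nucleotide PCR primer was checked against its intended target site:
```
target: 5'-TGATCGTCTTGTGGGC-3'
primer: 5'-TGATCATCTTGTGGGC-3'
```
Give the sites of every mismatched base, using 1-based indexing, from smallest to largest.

Scanning 1-based: 6: G/A.

6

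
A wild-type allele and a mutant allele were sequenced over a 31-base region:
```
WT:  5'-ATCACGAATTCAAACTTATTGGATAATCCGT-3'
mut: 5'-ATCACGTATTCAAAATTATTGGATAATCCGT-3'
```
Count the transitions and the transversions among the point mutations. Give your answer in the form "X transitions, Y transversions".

Transitions (purine↔purine or pyrimidine↔pyrimidine): none.
Transversions (purine↔pyrimidine): 7 A→T, 15 C→A.

0 transitions, 2 transversions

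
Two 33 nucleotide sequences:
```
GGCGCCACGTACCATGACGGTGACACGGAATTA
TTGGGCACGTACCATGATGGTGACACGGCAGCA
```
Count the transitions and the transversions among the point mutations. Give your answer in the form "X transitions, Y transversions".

2 transitions, 6 transversions

Mismatches (1-based):
base 1: G→T (purine→pyrimidine, transversion)
base 2: G→T (purine→pyrimidine, transversion)
base 3: C→G (pyrimidine→purine, transversion)
base 5: C→G (pyrimidine→purine, transversion)
base 18: C→T (pyrimidine→pyrimidine, transition)
base 29: A→C (purine→pyrimidine, transversion)
base 31: T→G (pyrimidine→purine, transversion)
base 32: T→C (pyrimidine→pyrimidine, transition)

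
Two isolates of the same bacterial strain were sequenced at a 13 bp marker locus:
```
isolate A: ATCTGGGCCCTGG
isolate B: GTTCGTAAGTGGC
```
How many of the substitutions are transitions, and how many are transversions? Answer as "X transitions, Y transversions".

5 transitions, 5 transversions

Mismatches (1-based):
site 1: A→G (purine→purine, transition)
site 3: C→T (pyrimidine→pyrimidine, transition)
site 4: T→C (pyrimidine→pyrimidine, transition)
site 6: G→T (purine→pyrimidine, transversion)
site 7: G→A (purine→purine, transition)
site 8: C→A (pyrimidine→purine, transversion)
site 9: C→G (pyrimidine→purine, transversion)
site 10: C→T (pyrimidine→pyrimidine, transition)
site 11: T→G (pyrimidine→purine, transversion)
site 13: G→C (purine→pyrimidine, transversion)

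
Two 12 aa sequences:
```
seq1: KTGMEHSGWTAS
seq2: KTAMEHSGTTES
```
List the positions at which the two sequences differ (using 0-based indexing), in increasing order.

2, 8, 10

Differences at position 2 (G→A), position 8 (W→T), position 10 (A→E).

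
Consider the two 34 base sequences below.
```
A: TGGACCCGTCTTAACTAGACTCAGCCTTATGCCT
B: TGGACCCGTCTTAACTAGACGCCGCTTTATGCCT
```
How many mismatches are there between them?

Mismatches (1-based): position 21: T→G; position 23: A→C; position 26: C→T.

3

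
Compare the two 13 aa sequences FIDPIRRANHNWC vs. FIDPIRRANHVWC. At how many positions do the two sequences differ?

Comparing position by position, 1 position differs: 11 (N/V).

1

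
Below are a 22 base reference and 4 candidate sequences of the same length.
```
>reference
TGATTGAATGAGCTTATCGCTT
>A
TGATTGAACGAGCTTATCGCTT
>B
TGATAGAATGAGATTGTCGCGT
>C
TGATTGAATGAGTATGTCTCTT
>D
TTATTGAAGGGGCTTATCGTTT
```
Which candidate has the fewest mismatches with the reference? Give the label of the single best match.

A

A differs at 1 base; B differs at 4 bases; C differs at 4 bases; D differs at 4 bases. The closest is A.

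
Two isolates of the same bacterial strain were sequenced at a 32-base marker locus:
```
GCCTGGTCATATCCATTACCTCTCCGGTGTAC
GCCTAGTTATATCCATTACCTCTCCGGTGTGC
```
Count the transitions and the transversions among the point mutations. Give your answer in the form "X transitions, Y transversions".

3 transitions, 0 transversions

Mismatches (1-based):
site 5: G→A (purine→purine, transition)
site 8: C→T (pyrimidine→pyrimidine, transition)
site 31: A→G (purine→purine, transition)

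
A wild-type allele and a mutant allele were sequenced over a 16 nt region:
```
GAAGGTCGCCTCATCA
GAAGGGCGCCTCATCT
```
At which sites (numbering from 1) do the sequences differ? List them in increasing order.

Scanning 1-based: 6: T/G; 16: A/T.

6, 16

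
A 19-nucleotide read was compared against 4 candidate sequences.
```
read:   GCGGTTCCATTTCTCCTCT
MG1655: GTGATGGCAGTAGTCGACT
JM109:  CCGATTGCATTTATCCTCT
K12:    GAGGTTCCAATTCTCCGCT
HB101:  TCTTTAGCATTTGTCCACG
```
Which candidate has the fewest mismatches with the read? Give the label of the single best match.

Hamming distances to read — MG1655: 9; JM109: 4; K12: 3; HB101: 8.
Smallest is K12 with 3 mismatches.

K12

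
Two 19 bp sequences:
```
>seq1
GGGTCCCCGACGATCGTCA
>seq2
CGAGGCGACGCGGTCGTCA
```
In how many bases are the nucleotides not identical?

Comparing position by position, 9 bases differ: 1 (G/C), 3 (G/A), 4 (T/G), 5 (C/G), 7 (C/G), 8 (C/A), 9 (G/C), 10 (A/G), 13 (A/G).

9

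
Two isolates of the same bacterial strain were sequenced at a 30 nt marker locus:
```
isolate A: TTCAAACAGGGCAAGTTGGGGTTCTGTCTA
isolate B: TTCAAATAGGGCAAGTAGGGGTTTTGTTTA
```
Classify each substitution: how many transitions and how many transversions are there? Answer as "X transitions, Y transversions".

3 transitions, 1 transversion

Mismatches (1-based):
base 7: C→T (pyrimidine→pyrimidine, transition)
base 17: T→A (pyrimidine→purine, transversion)
base 24: C→T (pyrimidine→pyrimidine, transition)
base 28: C→T (pyrimidine→pyrimidine, transition)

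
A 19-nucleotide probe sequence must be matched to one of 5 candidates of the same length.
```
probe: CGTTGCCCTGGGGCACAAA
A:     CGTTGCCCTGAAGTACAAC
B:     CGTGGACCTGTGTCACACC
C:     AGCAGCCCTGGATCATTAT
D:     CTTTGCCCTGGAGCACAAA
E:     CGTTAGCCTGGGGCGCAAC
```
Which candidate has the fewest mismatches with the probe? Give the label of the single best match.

Hamming distances to probe — A: 4; B: 6; C: 8; D: 2; E: 4.
Smallest is D with 2 mismatches.

D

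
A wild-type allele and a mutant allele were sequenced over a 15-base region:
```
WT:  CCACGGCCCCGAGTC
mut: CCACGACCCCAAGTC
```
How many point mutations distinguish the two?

2

The sequences differ at bases 6, 11 (1-based) — 2 in total.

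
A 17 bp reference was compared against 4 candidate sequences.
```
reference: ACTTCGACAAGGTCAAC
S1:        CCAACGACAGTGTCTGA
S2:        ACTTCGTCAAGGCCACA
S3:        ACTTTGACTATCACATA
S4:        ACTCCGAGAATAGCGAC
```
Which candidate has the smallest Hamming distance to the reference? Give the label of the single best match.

S2

Hamming distances to reference — S1: 8; S2: 4; S3: 7; S4: 6.
Smallest is S2 with 4 mismatches.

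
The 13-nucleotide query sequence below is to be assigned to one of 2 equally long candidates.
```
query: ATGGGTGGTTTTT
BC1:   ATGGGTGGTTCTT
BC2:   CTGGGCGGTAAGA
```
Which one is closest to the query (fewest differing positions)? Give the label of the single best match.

BC1

BC1 differs at 1 position; BC2 differs at 6 positions. The closest is BC1.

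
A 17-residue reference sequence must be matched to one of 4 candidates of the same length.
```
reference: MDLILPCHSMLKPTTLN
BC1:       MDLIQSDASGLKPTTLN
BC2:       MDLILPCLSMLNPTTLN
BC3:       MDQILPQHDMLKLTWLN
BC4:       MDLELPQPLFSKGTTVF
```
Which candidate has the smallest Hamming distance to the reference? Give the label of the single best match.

BC2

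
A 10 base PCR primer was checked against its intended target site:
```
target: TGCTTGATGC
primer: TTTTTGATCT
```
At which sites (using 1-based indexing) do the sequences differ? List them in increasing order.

2, 3, 9, 10

Scanning 1-based: 2: G/T; 3: C/T; 9: G/C; 10: C/T.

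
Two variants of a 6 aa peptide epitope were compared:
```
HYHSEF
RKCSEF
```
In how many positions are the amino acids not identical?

Comparing position by position, 3 positions differ: 1 (H/R), 2 (Y/K), 3 (H/C).

3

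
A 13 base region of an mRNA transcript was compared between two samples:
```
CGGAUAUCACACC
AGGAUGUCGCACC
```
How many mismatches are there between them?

Mismatches (1-based): base 1: C→A; base 6: A→G; base 9: A→G.

3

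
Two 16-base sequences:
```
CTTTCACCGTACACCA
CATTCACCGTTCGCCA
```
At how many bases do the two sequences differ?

3

Comparing position by position, 3 bases differ: 2 (T/A), 11 (A/T), 13 (A/G).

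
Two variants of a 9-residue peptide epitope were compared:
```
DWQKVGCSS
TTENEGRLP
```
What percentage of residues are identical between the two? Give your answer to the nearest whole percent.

Mismatches at positions 1, 2, 3, 4, 5, 7, 8, 9 (1-based): 8 of 9.
Identical positions: 1/9 = 11.11% → 11%.

11%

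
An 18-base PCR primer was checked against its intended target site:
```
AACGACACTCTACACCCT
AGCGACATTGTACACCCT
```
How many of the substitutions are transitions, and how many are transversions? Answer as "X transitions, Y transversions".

2 transitions, 1 transversion

Transitions (purine↔purine or pyrimidine↔pyrimidine): 2 A→G, 8 C→T.
Transversions (purine↔pyrimidine): 10 C→G.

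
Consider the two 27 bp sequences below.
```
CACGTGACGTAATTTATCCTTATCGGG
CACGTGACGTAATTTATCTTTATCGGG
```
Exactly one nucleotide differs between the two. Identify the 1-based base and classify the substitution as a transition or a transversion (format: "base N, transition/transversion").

base 19, transition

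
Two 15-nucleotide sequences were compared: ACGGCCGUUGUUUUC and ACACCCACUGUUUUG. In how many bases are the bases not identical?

5

The sequences differ at bases 3, 4, 7, 8, 15 (1-based) — 5 in total.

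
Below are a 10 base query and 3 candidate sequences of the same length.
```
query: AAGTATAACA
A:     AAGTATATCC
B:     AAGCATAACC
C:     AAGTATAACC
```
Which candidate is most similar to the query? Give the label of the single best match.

C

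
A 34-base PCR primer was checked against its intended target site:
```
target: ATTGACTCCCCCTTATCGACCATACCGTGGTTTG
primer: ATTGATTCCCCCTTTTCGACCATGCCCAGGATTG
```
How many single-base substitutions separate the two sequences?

Mismatches (1-based): site 6: C→T; site 15: A→T; site 24: A→G; site 27: G→C; site 28: T→A; site 31: T→A.

6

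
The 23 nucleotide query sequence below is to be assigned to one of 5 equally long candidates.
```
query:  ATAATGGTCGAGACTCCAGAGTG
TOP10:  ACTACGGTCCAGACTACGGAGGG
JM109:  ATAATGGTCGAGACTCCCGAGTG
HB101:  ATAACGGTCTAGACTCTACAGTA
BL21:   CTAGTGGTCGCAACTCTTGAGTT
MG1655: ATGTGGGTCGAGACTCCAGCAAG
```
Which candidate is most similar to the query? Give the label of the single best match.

Hamming distances to query — TOP10: 7; JM109: 1; HB101: 5; BL21: 7; MG1655: 6.
Smallest is JM109 with 1 mismatch.

JM109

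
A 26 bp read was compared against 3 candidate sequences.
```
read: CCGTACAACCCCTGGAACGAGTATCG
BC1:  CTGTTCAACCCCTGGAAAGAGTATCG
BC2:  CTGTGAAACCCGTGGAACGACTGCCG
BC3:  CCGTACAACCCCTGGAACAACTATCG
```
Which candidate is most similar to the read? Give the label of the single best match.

BC3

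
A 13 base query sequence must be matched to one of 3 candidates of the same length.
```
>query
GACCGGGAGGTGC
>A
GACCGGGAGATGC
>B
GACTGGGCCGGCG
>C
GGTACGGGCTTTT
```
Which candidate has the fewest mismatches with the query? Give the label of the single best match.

A

Hamming distances to query — A: 1; B: 6; C: 9.
Smallest is A with 1 mismatch.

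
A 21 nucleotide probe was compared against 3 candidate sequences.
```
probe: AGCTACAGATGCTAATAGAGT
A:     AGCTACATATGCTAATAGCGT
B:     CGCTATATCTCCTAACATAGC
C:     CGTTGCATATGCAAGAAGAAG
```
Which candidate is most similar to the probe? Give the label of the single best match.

Hamming distances to probe — A: 2; B: 8; C: 9.
Smallest is A with 2 mismatches.

A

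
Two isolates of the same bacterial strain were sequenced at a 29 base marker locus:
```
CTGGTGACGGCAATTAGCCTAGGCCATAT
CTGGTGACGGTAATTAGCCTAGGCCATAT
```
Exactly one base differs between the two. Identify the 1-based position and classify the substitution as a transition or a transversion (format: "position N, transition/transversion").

Position 11 changes C→T. C is a pyrimidine and T is a pyrimidine, so this is a transition.

position 11, transition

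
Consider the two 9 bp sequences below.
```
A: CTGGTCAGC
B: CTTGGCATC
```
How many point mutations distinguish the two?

3

Comparing position by position, 3 sites differ: 3 (G/T), 5 (T/G), 8 (G/T).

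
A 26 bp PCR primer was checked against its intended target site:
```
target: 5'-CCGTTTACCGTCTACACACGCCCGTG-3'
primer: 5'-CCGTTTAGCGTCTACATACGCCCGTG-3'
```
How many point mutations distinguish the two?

2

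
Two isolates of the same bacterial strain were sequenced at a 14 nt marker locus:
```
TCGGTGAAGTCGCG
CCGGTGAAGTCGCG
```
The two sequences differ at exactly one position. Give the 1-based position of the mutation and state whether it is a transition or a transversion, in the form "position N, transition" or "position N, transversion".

The sequences differ only at position 1: T→C (pyrimidine→pyrimidine), a transition.

position 1, transition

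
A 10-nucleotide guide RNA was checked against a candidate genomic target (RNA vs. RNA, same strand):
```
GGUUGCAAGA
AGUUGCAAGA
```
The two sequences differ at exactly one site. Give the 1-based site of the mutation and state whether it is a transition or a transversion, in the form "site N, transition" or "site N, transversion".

site 1, transition

The sequences differ only at site 1: G→A (purine→purine), a transition.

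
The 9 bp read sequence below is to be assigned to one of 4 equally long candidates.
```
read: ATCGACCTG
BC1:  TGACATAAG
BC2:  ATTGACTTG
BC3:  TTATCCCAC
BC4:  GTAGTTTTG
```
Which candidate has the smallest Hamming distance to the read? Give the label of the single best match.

BC1 differs at 7 positions; BC2 differs at 2 positions; BC3 differs at 6 positions; BC4 differs at 5 positions. The closest is BC2.

BC2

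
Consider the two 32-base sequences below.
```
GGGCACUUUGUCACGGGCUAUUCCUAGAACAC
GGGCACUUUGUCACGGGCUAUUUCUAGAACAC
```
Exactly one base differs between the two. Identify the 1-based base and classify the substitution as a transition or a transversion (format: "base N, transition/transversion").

The sequences differ only at base 23: C→U (pyrimidine→pyrimidine), a transition.

base 23, transition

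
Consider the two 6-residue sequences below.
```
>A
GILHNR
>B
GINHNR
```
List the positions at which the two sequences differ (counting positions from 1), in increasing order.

3

Differences at position 3 (L→N).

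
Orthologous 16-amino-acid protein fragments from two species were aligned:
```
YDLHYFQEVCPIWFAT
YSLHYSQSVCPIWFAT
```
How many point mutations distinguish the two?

3

The sequences differ at positions 2, 6, 8 (1-based) — 3 in total.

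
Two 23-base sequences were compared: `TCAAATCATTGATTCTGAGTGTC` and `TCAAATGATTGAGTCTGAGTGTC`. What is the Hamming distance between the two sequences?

2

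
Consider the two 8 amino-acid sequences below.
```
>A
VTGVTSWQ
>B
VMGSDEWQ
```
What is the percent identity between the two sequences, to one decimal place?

50.0%

4 positions differ (2, 4, 5, 6), so 4 of 8 match: 4/8 = 50%.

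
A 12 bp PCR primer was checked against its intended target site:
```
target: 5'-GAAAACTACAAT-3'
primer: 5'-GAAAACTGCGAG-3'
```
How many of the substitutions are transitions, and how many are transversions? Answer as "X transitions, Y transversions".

2 transitions, 1 transversion

Mismatches (1-based):
site 8: A→G (purine→purine, transition)
site 10: A→G (purine→purine, transition)
site 12: T→G (pyrimidine→purine, transversion)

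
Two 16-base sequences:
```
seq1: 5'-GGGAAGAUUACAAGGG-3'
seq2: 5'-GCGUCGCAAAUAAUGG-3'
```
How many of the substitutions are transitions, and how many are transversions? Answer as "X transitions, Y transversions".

1 transition, 7 transversions

Mismatches (1-based):
position 2: G→C (purine→pyrimidine, transversion)
position 4: A→U (purine→pyrimidine, transversion)
position 5: A→C (purine→pyrimidine, transversion)
position 7: A→C (purine→pyrimidine, transversion)
position 8: U→A (pyrimidine→purine, transversion)
position 9: U→A (pyrimidine→purine, transversion)
position 11: C→U (pyrimidine→pyrimidine, transition)
position 14: G→U (purine→pyrimidine, transversion)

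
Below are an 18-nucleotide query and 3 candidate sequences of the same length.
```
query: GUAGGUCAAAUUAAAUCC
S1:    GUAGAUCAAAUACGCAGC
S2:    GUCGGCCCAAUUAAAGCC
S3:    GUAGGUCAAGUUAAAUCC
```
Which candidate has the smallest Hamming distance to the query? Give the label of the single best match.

Hamming distances to query — S1: 7; S2: 4; S3: 1.
Smallest is S3 with 1 mismatch.

S3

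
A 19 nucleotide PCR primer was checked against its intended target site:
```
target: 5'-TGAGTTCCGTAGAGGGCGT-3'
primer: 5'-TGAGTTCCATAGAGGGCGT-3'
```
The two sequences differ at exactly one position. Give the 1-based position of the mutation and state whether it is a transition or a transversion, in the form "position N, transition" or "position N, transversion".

Position 9 changes G→A. G is a purine and A is a purine, so this is a transition.

position 9, transition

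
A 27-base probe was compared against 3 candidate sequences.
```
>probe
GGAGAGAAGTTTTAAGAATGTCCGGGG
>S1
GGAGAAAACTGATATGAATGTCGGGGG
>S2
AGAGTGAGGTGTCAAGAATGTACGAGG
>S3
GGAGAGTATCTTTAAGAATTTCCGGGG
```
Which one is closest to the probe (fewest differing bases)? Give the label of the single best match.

S3

Hamming distances to probe — S1: 6; S2: 7; S3: 4.
Smallest is S3 with 4 mismatches.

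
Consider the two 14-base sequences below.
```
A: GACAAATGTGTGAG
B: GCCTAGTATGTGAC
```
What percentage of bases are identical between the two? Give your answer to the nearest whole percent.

5 positions differ (2, 4, 6, 8, 14), so 9 of 14 match: 9/14 = 64.29%.

64%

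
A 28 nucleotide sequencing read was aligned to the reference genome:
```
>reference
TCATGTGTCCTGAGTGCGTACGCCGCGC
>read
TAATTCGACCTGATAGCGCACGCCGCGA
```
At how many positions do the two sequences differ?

Comparing position by position, 8 positions differ: 2 (C/A), 5 (G/T), 6 (T/C), 8 (T/A), 14 (G/T), 15 (T/A), 19 (T/C), 28 (C/A).

8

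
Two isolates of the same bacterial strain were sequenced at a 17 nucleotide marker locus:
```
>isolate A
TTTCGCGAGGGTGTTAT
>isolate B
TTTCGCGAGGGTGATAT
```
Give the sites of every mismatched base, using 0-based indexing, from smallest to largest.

13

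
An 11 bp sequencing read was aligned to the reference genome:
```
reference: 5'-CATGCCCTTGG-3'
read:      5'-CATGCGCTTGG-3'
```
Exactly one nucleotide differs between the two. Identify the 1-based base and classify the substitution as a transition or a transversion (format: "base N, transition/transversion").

base 6, transversion

Base 6 changes C→G. C is a pyrimidine and G is a purine, so this is a transversion.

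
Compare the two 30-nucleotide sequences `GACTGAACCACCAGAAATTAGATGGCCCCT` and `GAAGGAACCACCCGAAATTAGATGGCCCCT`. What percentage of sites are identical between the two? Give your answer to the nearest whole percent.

90%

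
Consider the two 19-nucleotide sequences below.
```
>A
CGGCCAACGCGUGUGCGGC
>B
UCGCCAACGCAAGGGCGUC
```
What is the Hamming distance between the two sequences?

6

Comparing position by position, 6 sites differ: 1 (C/U), 2 (G/C), 11 (G/A), 12 (U/A), 14 (U/G), 18 (G/U).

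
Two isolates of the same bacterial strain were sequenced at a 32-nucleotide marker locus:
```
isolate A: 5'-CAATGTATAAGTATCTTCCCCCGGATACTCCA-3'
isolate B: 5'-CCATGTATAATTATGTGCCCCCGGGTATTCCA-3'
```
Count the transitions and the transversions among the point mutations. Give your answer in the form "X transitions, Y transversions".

2 transitions, 4 transversions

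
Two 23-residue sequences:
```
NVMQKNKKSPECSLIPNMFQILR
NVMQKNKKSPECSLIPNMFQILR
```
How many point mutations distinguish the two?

0

No positions differ; the sequences are identical.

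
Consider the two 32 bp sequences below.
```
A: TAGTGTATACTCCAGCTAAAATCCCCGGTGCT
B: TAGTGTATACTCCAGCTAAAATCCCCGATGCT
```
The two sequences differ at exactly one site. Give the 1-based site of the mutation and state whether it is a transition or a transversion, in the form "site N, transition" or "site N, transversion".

site 28, transition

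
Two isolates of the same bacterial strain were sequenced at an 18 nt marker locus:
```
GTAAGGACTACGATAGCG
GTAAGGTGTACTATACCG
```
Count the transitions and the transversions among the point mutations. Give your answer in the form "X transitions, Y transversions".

0 transitions, 4 transversions

Transitions (purine↔purine or pyrimidine↔pyrimidine): none.
Transversions (purine↔pyrimidine): 7 A→T, 8 C→G, 12 G→T, 16 G→C.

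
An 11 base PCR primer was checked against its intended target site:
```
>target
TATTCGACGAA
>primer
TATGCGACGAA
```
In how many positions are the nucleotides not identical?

Comparing position by position, 1 position differs: 4 (T/G).

1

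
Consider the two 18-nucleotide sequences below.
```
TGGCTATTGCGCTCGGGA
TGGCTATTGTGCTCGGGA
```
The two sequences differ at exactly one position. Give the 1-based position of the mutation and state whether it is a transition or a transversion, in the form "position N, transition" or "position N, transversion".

position 10, transition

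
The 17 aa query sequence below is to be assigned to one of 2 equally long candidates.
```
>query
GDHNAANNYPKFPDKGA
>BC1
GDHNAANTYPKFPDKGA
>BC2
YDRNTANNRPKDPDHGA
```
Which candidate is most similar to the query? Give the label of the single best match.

Hamming distances to query — BC1: 1; BC2: 6.
Smallest is BC1 with 1 mismatch.

BC1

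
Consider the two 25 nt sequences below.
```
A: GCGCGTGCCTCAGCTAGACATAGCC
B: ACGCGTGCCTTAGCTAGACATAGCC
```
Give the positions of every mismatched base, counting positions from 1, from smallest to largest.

Differences at position 1 (G→A), position 11 (C→T).

1, 11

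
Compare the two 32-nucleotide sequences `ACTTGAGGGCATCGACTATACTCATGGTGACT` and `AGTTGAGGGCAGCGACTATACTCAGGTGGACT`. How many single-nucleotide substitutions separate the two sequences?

Comparing position by position, 5 positions differ: 2 (C/G), 12 (T/G), 25 (T/G), 27 (G/T), 28 (T/G).

5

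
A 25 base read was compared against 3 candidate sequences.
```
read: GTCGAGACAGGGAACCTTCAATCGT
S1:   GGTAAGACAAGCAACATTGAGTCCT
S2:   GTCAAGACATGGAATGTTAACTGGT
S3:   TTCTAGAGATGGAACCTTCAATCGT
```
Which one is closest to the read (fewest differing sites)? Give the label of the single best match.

S1 differs at 9 sites; S2 differs at 7 sites; S3 differs at 4 sites. The closest is S3.

S3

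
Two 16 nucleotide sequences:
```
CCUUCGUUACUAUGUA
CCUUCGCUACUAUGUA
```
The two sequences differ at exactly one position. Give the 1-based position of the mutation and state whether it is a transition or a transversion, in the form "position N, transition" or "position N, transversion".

position 7, transition

The sequences differ only at position 7: U→C (pyrimidine→pyrimidine), a transition.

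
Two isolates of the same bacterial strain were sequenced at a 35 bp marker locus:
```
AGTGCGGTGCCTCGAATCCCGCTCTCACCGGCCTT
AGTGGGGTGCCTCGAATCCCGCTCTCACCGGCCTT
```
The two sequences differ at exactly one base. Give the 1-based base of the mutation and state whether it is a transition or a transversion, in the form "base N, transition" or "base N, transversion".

Base 5 changes C→G. C is a pyrimidine and G is a purine, so this is a transversion.

base 5, transversion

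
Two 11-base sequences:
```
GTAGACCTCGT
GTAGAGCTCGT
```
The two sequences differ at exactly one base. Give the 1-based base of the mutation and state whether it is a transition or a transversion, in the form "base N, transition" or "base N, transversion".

base 6, transversion

The sequences differ only at base 6: C→G (pyrimidine→purine), a transversion.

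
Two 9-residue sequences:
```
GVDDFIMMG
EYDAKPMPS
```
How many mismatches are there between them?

Mismatches (1-based): residue 1: G→E; residue 2: V→Y; residue 4: D→A; residue 5: F→K; residue 6: I→P; residue 8: M→P; residue 9: G→S.

7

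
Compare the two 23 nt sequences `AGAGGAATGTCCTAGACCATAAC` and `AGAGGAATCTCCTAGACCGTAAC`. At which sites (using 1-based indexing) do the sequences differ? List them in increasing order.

9, 19

Differences at site 9 (G→C), site 19 (A→G).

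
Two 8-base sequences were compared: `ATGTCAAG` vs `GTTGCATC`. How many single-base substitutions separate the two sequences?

The sequences differ at sites 1, 3, 4, 7, 8 (1-based) — 5 in total.

5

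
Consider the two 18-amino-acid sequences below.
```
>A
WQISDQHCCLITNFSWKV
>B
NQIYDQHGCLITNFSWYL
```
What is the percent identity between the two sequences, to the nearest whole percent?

72%

Mismatches at positions 1, 4, 8, 17, 18 (1-based): 5 of 18.
Identical positions: 13/18 = 72.22% → 72%.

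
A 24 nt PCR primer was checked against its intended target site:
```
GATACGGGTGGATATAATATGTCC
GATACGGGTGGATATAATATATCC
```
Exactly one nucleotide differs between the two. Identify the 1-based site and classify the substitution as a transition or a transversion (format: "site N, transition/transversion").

site 21, transition

Site 21 changes G→A. G is a purine and A is a purine, so this is a transition.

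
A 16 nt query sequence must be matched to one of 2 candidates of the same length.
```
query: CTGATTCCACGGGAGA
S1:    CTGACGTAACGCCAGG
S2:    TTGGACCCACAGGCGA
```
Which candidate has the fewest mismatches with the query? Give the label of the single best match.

S2

Hamming distances to query — S1: 7; S2: 6.
Smallest is S2 with 6 mismatches.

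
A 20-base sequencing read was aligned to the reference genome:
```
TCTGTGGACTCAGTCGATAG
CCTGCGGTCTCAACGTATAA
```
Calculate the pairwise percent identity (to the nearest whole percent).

60%

Mismatches at positions 1, 5, 8, 13, 14, 15, 16, 20 (1-based): 8 of 20.
Identical positions: 12/20 = 60% → 60%.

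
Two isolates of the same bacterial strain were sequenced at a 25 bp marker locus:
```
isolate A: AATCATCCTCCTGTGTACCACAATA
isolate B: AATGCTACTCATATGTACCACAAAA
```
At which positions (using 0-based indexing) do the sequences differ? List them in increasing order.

Scanning 0-based: 3: C/G; 4: A/C; 6: C/A; 10: C/A; 12: G/A; 23: T/A.

3, 4, 6, 10, 12, 23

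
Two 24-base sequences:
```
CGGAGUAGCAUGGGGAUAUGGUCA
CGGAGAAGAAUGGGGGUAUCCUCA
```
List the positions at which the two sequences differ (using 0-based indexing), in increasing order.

Differences at position 5 (U→A), position 8 (C→A), position 15 (A→G), position 19 (G→C), position 20 (G→C).

5, 8, 15, 19, 20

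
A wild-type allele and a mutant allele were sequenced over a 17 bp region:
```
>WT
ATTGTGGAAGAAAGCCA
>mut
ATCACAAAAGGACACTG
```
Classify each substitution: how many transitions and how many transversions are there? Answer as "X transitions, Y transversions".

9 transitions, 1 transversion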